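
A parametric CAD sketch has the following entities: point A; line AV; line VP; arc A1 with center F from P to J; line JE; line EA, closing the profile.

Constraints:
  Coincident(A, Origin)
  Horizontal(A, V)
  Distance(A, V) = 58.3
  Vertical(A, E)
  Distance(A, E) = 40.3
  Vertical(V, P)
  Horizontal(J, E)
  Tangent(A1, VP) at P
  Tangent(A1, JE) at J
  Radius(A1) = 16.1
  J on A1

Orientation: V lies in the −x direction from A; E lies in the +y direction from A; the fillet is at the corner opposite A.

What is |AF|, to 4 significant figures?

48.65

A is at the origin; A and V share the same y with |AV| = 58.3 and V on the −x side, so V = (-58.30, 0.000). AE is vertical with |AE| = 40.3 and E on the +y side, so E = (0.000, 40.30). The virtual corner opposite A is at (-58.30, 40.30). Tangency of A1 to VP means the radius FP is perpendicular to VP and the tangent condition forces FJ to be normal to JE, with radius 16.1, so the center F sits 16.1 in from both sides at F = (-42.20, 24.20). Then |AF| = |F − A| = 48.65.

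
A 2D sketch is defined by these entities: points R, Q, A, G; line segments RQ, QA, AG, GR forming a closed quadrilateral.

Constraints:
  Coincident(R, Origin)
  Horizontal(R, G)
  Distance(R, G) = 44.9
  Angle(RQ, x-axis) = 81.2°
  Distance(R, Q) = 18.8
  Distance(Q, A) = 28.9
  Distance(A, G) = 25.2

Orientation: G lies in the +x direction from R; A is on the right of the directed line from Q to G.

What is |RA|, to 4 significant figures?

20.65

Checks: RQ at 81.20° ✓; |QA| = 28.90 ✓; |AG| = 25.20 ✓.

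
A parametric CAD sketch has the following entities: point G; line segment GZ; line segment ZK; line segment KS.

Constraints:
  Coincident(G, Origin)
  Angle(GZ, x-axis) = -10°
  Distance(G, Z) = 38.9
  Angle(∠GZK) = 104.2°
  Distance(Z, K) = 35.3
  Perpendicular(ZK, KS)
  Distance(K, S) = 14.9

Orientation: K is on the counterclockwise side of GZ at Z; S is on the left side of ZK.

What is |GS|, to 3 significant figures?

50.3

G is at the origin; GZ runs at -10.0° with length 38.9, so Z = 38.9·(cos -10.0°, sin -10.0°) = (38.3, -6.75). ∠GZK = 104.2°, so ZK runs at -10.0° + (180° − 104.2°) = 65.8° from the x-axis; with |ZK| = 35.3, K = Z + 35.3·(cos 65.8°, sin 65.8°) = (52.8, 25.4). The perpendicularity gives KS at right angles to ZK; with |KS| = 14.9 on the left of ZK, S = K + 14.9·(-0.912, 0.410) = (39.2, 31.6). Then |GS| = |S − G| = 50.3.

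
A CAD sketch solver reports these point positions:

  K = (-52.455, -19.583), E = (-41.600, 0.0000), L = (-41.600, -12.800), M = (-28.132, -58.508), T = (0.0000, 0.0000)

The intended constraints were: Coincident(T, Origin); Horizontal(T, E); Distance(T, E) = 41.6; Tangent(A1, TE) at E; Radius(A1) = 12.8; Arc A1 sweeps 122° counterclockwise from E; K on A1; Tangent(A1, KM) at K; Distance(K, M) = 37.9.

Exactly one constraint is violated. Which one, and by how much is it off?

Distance(K, M) = 37.9 — off by 8.00.

T = (0.00, 0.00) ✓; T.y = 0.00, E.y = 0.00 ✓; |TE| = 41.60 ✓; ∠(LE, ET) = 90.00° ✓; |LE| = 12.80 ✓; bearing(L→K) − bearing(L→E) = 122.0° ✓; |LK| = 12.80 ✓; ∠(LK, KM) = 90.00° ✓; |KM| = 45.90 ✗.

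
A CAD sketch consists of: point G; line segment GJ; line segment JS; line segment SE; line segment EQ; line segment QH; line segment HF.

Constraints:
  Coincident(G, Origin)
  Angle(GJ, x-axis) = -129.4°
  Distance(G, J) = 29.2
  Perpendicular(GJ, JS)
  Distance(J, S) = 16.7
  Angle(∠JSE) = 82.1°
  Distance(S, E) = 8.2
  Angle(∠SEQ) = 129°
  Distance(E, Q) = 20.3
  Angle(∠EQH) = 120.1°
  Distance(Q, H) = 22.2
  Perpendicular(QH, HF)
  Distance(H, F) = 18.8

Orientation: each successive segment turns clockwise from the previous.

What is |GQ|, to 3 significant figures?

10.7

G is at the origin; GJ runs at -129.4° with length 29.2, so J = (-18.5, -22.6). GJ ⟂ JS, so JS runs at 141°; with |JS| = 16.7, S = (-31.4, -12.0). ∠JSE = 82.1° gives SE at 42.7° from the x-axis; with |SE| = 8.2, E = (-25.4, -6.40). ∠SEQ = 129.0° gives EQ at -8.30° from the x-axis; with |EQ| = 20.3, Q = (-5.33, -9.33). Then |GQ| = |Q − G| = 10.7.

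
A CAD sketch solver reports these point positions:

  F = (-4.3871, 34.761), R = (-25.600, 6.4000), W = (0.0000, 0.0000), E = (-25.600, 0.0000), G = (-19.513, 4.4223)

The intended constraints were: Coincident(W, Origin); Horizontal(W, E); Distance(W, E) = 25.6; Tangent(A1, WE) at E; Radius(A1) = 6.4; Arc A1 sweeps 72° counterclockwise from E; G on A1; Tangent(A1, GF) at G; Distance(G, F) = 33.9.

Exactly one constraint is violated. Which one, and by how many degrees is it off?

Tangent(A1, GF) at G — off by 8.50°.

W = (0.00, 0.00) ✓; W.y = 0.00, E.y = 0.00 ✓; |WE| = 25.60 ✓; ∠(RE, EW) = 90.00° ✓; |RE| = 6.400 ✓; bearing(R→G) − bearing(R→E) = 72.00° ✓; |RG| = 6.400 ✓; ∠(RG, GF) = 98.50° ✗; |GF| = 33.90 ✓.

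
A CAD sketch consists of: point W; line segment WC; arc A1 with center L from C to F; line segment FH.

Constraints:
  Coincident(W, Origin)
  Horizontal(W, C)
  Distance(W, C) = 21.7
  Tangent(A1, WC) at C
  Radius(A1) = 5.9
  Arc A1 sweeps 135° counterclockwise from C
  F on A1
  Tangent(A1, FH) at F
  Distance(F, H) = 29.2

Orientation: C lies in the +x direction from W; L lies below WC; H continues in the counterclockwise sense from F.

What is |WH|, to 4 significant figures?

49.00

On A1, C sits at bearing 90° from L; a 135° counterclockwise sweep puts F at bearing 225°, so F = L + 5.9·(cos 225°, sin 225°) = (17.53, -10.07). Tangency of A1 to FH means the radius LF is perpendicular to FH, so FH runs along (−sin 225°, cos 225°); with |FH| = 29.2, H = (38.18, -30.72). Then |WH| = |H − W| = 49.00.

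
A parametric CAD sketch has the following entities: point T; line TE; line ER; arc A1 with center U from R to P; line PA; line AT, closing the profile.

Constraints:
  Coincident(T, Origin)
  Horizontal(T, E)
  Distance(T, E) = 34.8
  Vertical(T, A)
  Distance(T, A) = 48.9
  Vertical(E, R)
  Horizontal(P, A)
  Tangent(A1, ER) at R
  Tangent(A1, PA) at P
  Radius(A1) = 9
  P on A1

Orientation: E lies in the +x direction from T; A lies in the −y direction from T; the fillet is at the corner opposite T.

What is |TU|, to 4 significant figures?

47.51

T and A share the same x with |TA| = 48.9 and A on the −y side, so A = (0.000, -48.90). The virtual corner opposite T is at (34.80, -48.90). The tangent condition forces UR to be normal to ER and A1 meets PA tangentially, so UP is at right angles to PA, with radius 9.0, so the center U sits 9.0 in from both sides at U = (25.80, -39.90). Then |TU| = |U − T| = 47.51.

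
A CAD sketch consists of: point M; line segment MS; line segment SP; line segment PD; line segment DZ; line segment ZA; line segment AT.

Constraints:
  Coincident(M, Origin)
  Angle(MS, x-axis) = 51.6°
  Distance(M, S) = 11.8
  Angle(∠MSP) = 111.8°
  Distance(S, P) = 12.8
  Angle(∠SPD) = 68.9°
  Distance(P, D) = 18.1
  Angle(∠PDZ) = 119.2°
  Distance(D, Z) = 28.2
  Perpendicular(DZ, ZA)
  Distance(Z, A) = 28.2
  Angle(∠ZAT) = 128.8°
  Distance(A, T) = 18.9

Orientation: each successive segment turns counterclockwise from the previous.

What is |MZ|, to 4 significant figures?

19.89

M is at the origin; MS runs at 51.6° with length 11.8, so S = (7.330, 9.248). ∠MSP = 111.8° gives SP at 119.8° from the x-axis; with |SP| = 12.8, P = (0.9683, 20.35). ∠SPD = 68.9° gives PD at -129.1° from the x-axis; with |PD| = 18.1, D = (-10.45, 6.309). ∠PDZ = 119.2° gives DZ at -68.30° from the x-axis; with |DZ| = 28.2, Z = (-0.02010, -19.89). Then |MZ| = |Z − M| = 19.89.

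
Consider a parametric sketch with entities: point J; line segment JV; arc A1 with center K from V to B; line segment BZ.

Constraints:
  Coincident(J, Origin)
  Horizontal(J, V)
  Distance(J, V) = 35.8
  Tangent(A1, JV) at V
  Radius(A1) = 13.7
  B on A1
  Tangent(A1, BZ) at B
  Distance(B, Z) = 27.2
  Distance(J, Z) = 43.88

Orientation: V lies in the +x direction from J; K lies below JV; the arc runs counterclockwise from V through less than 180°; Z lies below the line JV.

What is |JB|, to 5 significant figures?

25.356

J is at the origin; JV is horizontal with |JV| = 35.8 and V on the +x side, so V = (35.800, 0.0000). Since A1 is tangent to JV there, KV ⟂ JV, so K = V + (0, -13.7) = (35.800, -13.700). Since KB ⟂ BZ (tangency), |KZ| = √(13.7² + 27.2²) = 30.455 regardless of where B sits on A1. So Z lies on both circle(J, 43.88) and circle(K, 30.455); the below-JV intersection is Z = (19.396, -39.360). B is the foot of the tangent from Z: B = (22.171, -12.302).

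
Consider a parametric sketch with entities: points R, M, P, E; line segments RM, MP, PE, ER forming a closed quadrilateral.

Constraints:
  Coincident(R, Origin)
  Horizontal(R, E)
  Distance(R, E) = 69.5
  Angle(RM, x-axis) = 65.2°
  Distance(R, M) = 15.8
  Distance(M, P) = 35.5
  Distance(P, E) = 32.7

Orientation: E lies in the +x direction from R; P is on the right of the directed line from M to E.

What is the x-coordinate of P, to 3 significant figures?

37.0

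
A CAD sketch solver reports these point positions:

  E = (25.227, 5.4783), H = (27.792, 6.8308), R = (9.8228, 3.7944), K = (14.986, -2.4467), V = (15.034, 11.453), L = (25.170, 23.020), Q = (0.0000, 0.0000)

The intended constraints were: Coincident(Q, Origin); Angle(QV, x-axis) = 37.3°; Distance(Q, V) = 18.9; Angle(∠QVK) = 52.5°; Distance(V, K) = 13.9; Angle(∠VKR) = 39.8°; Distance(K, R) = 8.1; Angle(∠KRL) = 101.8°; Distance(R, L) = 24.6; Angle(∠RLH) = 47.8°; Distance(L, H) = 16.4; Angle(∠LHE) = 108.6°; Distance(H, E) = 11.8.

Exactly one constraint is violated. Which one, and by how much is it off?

Distance(H, E) = 11.8 — off by 8.90.

Q = (0.00, 0.00) ✓; QV at 37.30° ✓; |QV| = 18.90 ✓; ∠QVK = 52.50° ✓; |VK| = 13.90 ✓; ∠VKR = 39.80° ✓; |KR| = 8.100 ✓; ∠KRL = 101.8° ✓; |RL| = 24.60 ✓; ∠RLH = 47.80° ✓; |LH| = 16.40 ✓; ∠LHE = 108.6° ✓; |HE| = 2.900 ✗.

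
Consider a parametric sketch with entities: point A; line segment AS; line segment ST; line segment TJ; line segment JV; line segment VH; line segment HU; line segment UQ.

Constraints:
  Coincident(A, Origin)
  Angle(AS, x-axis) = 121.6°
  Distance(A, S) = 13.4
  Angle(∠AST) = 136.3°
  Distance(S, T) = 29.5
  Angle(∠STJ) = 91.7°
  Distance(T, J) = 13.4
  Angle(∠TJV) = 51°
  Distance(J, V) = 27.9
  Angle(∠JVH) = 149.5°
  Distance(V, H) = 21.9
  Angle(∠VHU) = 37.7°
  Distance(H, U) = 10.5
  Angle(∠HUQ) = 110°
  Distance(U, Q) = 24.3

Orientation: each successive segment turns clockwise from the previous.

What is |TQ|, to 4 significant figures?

25.82

∠VHU = 37.7° gives HU at 47.80° from the x-axis; with |HU| = 10.5, U = (-23.35, 23.62). ∠HUQ = 110.0° gives UQ at -22.20° from the x-axis; with |UQ| = 24.3, Q = (-0.8504, 14.44). Then |TQ| = |Q − T| = 25.82.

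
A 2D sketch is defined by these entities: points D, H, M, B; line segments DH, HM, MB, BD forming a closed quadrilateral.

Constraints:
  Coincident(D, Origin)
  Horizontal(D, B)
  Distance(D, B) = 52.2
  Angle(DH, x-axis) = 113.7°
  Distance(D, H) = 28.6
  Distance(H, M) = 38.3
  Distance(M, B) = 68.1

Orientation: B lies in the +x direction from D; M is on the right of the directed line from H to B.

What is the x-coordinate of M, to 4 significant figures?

-14.84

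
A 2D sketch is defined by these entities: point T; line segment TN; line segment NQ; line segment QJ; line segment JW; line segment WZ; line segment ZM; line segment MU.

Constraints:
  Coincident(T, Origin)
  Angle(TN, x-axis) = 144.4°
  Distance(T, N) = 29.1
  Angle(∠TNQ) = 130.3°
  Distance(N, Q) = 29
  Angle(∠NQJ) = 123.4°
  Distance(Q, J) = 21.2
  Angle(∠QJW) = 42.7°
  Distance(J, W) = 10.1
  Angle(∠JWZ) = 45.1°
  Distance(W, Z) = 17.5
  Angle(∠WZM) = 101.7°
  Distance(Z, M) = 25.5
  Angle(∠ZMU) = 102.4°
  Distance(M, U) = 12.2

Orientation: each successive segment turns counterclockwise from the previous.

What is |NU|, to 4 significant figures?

66.20

T is at the origin; TN runs at 144.4° with length 29.1, so N = (-23.66, 16.94). ∠TNQ = 130.3° gives NQ at -165.9° from the x-axis; with |NQ| = 29.0, Q = (-51.79, 9.875). ∠NQJ = 123.4° gives QJ at -109.3° from the x-axis; with |QJ| = 21.2, J = (-58.79, -10.13). ∠QJW = 42.7° gives JW at 28.00° from the x-axis; with |JW| = 10.1, W = (-49.88, -5.392). ∠JWZ = 45.1° gives WZ at 162.9° from the x-axis; with |WZ| = 17.5, Z = (-66.60, -0.2463). ∠WZM = 101.7° gives ZM at -118.8° from the x-axis; with |ZM| = 25.5, M = (-78.89, -22.59). ∠ZMU = 102.4° gives MU at -41.20° from the x-axis; with |MU| = 12.2, U = (-69.71, -30.63). Then |NU| = |U − N| = 66.20.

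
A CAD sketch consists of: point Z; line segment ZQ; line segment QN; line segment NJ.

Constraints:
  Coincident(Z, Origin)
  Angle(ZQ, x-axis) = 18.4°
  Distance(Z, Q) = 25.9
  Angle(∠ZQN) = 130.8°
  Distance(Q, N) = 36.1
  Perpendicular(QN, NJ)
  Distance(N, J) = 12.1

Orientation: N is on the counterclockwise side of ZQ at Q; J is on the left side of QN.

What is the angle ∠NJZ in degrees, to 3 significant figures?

98.1°

Z is at the origin; ZQ runs at 18.4° with length 25.9, so Q = 25.9·(cos 18.4°, sin 18.4°) = (24.6, 8.18). ∠ZQN = 130.8°, so QN runs at 18.4° + (180° − 130.8°) = 67.6° from the x-axis; with |QN| = 36.1, N = Q + 36.1·(cos 67.6°, sin 67.6°) = (38.3, 41.6). QN ⟂ NJ; with |NJ| = 12.1 on the left of QN, J = N + 12.1·(-0.925, 0.381) = (27.1, 46.2). Then cos ∠NJZ = JN·JZ / (|JN||JZ|), giving 98.1°.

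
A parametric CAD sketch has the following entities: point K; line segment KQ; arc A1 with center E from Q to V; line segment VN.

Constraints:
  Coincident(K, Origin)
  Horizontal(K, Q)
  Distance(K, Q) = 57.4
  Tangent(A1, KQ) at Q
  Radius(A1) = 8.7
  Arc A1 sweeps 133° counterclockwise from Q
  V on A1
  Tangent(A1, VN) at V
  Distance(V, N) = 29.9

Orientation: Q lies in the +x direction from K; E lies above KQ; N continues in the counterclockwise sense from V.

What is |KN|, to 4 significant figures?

56.69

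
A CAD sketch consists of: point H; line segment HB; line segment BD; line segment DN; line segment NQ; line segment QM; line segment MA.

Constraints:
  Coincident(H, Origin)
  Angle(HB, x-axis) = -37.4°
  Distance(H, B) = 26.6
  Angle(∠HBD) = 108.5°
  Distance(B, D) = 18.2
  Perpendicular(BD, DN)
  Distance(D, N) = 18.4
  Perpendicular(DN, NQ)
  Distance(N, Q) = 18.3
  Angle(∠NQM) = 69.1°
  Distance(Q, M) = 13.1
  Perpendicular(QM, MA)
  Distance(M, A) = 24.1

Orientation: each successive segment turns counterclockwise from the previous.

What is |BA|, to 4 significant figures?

30.85

H is at the origin; HB runs at -37.4° with length 26.6, so B = (21.13, -16.16). ∠HBD = 108.5° gives BD at 34.10° from the x-axis; with |BD| = 18.2, D = (36.20, -5.953). BD ⟂ DN, so DN runs at 124.1°; with |DN| = 18.4, N = (25.89, 9.284). DN is perpendicular to NQ, so NQ runs at -145.9°; with |NQ| = 18.3, Q = (10.73, -0.9760). ∠NQM = 69.1° gives QM at -35.00° from the x-axis; with |QM| = 13.1, M = (21.46, -8.490). QM is perpendicular to MA, so MA runs at 55.00°; with |MA| = 24.1, A = (35.29, 11.25). Then |BA| = |A − B| = 30.85.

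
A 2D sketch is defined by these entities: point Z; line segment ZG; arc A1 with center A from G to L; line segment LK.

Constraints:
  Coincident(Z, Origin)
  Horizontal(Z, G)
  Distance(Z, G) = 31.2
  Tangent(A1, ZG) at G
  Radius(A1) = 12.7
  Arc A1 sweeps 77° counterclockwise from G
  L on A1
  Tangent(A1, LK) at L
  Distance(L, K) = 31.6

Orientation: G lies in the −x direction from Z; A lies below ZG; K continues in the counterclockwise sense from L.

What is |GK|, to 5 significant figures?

45.063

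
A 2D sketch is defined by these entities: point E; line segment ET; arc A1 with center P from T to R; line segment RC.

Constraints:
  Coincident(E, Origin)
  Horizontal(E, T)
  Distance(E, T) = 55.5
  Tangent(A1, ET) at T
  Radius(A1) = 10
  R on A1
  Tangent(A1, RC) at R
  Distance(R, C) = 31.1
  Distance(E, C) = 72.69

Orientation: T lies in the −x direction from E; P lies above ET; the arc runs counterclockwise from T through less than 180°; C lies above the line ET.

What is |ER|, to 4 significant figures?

48.45

E is at the origin; ET is horizontal with |ET| = 55.5 and T on the −x side, so T = (-55.50, 0.000). A1 meets ET tangentially, so PT is at right angles to ET, so P = T + (0, 10) = (-55.50, 10.00). Since PR ⟂ RC (tangency), |PC| = √(10.0² + 31.1²) = 32.67 regardless of where R sits on A1. So C lies on both circle(E, 72.69) and circle(P, 32.67); the above-ET intersection is C = (-58.98, 42.48). R is the foot of the tangent from C: R = (-46.36, 14.06).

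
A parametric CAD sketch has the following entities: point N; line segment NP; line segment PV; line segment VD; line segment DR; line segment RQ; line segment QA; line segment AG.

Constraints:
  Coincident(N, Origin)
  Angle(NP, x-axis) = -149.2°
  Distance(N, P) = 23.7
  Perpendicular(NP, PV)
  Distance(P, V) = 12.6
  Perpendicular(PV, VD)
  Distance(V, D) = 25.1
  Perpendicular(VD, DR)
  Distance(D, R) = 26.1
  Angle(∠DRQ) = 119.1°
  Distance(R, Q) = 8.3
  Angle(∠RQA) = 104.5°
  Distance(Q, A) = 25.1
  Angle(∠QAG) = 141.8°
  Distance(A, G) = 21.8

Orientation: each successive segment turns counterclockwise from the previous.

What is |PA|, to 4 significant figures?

0.8363

N is at the origin; NP runs at -149.2° with length 23.7, so P = (-20.36, -12.14). NP is perpendicular to PV, so PV runs at -59.20°; with |PV| = 12.6, V = (-13.91, -22.96). The perpendicularity gives VD at right angles to PV, so VD runs at 30.80°; with |VD| = 25.1, D = (7.654, -10.11). VD is perpendicular to DR, so DR runs at 120.8°; with |DR| = 26.1, R = (-5.710, 12.31). ∠DRQ = 119.1° gives RQ at -178.3° from the x-axis; with |RQ| = 8.3, Q = (-14.01, 12.07). ∠RQA = 104.5° gives QA at -102.8° from the x-axis; with |QA| = 25.1, A = (-19.57, -12.41). Then |PA| = |A − P| = 0.8363.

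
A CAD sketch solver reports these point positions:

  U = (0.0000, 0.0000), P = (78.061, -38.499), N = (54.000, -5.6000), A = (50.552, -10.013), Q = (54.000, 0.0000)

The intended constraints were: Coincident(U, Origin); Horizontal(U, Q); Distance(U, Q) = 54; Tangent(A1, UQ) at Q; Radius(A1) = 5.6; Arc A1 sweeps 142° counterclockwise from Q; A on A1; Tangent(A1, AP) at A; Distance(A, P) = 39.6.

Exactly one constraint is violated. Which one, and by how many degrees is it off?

Tangent(A1, AP) at A — off by 8.00°.

U = (0.00, 0.00) ✓; U.y = 0.00, Q.y = 0.00 ✓; |UQ| = 54.00 ✓; ∠(NQ, QU) = 90.00° ✓; |NQ| = 5.600 ✓; bearing(N→A) − bearing(N→Q) = 142.0° ✓; |NA| = 5.600 ✓; ∠(NA, AP) = 98.00° ✗; |AP| = 39.60 ✓.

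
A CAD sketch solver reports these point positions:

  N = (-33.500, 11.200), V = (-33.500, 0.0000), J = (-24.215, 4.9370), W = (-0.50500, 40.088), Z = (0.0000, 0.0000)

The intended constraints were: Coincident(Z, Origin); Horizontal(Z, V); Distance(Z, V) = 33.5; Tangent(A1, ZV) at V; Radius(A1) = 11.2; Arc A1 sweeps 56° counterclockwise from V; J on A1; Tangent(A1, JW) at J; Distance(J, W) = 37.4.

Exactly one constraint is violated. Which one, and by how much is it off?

Distance(J, W) = 37.4 — off by 5.00.

Z = (0.00, 0.00) ✓; Z.y = 0.00, V.y = 0.00 ✓; |ZV| = 33.50 ✓; ∠(NV, VZ) = 90.00° ✓; |NV| = 11.20 ✓; bearing(N→J) − bearing(N→V) = 56.00° ✓; |NJ| = 11.20 ✓; ∠(NJ, JW) = 90.00° ✓; |JW| = 42.40 ✗.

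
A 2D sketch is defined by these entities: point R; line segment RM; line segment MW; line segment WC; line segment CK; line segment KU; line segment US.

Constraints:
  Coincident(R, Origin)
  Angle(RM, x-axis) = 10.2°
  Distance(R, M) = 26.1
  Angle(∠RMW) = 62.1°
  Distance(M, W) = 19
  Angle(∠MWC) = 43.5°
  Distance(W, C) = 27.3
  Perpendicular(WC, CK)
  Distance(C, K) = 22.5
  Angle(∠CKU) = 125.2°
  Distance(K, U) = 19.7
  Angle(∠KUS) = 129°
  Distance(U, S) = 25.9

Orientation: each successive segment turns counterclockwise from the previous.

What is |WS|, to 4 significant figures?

30.11

∠CKU = 125.2° gives KU at 49.40° from the x-axis; with |KU| = 19.7, U = (46.62, 5.235). ∠KUS = 129.0° gives US at 100.4° from the x-axis; with |US| = 25.9, S = (41.94, 30.71). Then |WS| = |S − W| = 30.11.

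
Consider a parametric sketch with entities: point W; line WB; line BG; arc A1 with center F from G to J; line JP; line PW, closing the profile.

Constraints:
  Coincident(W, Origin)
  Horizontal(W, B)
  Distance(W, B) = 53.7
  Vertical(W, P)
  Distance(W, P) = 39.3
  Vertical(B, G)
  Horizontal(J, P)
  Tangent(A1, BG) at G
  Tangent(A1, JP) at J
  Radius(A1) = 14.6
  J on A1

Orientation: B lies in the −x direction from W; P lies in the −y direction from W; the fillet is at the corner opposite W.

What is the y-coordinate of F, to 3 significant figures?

-24.7

W is at the origin; WB is horizontal with |WB| = 53.7 and B on the −x side, so B = (-53.7, 0.00). WP is vertical with |WP| = 39.3 and P on the −y side, so P = (0.00, -39.3). The virtual corner opposite W is at (-53.7, -39.3). Since A1 is tangent to BG there, FG ⟂ BG and the tangent condition forces FJ to be normal to JP, with radius 14.6, so the center F sits 14.6 in from both sides at F = (-39.1, -24.7). So F.y = -24.7.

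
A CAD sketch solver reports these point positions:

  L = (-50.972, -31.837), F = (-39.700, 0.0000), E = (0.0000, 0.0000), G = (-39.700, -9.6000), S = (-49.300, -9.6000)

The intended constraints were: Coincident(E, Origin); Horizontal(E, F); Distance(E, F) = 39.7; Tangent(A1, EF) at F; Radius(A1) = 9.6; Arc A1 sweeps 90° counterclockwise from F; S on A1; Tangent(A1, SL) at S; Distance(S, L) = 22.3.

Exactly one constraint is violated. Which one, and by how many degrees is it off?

Tangent(A1, SL) at S — off by 4.30°.

E = (0.00, 0.00) ✓; E.y = 0.00, F.y = 0.00 ✓; |EF| = 39.70 ✓; ∠(GF, FE) = 90.00° ✓; |GF| = 9.600 ✓; bearing(G→S) − bearing(G→F) = 90.00° ✓; |GS| = 9.600 ✓; ∠(GS, SL) = 94.30° ✗; |SL| = 22.30 ✓.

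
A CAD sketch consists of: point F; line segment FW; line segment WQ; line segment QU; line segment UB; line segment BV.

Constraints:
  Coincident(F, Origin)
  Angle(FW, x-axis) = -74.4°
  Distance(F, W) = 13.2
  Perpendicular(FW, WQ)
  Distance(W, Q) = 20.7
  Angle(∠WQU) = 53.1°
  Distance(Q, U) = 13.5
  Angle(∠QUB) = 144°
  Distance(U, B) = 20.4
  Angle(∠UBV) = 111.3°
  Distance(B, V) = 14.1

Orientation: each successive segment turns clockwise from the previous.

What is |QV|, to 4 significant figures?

36.81

F is at the origin; FW runs at -74.4° with length 13.2, so W = (3.550, -12.71). FW ⟂ WQ, so WQ runs at -164.4°; with |WQ| = 20.7, Q = (-16.39, -18.28). ∠WQU = 53.1° gives QU at 68.70° from the x-axis; with |QU| = 13.5, U = (-11.48, -5.703). ∠QUB = 144.0° gives UB at 32.70° from the x-axis; with |UB| = 20.4, B = (5.683, 5.318). ∠UBV = 111.3° gives BV at -36.00° from the x-axis; with |BV| = 14.1, V = (17.09, -2.969). Then |QV| = |V − Q| = 36.81.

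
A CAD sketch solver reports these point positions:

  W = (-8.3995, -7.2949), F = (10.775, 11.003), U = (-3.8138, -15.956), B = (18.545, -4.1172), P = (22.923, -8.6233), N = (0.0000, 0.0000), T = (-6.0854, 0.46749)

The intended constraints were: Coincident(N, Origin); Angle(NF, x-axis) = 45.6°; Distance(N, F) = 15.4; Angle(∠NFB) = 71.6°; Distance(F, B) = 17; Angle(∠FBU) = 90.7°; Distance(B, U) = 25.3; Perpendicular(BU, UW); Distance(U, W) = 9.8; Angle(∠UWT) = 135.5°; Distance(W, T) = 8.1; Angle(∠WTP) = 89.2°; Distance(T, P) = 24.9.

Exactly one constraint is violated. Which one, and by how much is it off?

Distance(T, P) = 24.9 — off by 5.50.

N = (0.00, 0.00) ✓; NF at 45.60° ✓; |NF| = 15.40 ✓; ∠NFB = 71.60° ✓; |FB| = 17.00 ✓; ∠FBU = 90.70° ✓; |BU| = 25.30 ✓; ∠(BU, UW) = 90.00° ✓; |UW| = 9.800 ✓; ∠UWT = 135.5° ✓; |WT| = 8.100 ✓; ∠WTP = 89.20° ✓; |TP| = 30.40 ✗.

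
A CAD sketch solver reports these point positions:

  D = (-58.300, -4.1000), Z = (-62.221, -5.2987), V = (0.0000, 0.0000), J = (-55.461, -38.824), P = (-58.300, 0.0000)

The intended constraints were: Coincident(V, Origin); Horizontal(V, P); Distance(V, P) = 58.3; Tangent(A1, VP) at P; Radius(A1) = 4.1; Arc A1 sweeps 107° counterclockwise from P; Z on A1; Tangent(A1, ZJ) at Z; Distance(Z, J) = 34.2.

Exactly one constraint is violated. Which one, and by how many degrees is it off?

Tangent(A1, ZJ) at Z — off by 5.60°.

V = (0.00, 0.00) ✓; V.y = 0.00, P.y = 0.00 ✓; |VP| = 58.30 ✓; ∠(DP, PV) = 90.00° ✓; |DP| = 4.100 ✓; bearing(D→Z) − bearing(D→P) = 107.0° ✓; |DZ| = 4.100 ✓; ∠(DZ, ZJ) = 95.60° ✗; |ZJ| = 34.20 ✓.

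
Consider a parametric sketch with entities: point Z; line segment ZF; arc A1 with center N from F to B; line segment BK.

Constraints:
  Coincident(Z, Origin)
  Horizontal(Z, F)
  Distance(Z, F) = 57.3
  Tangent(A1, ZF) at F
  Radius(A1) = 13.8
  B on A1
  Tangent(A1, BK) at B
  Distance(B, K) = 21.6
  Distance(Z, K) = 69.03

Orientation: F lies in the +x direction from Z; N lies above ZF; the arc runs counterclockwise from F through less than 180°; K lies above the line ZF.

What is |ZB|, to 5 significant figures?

72.030

Z is at the origin; ZF is horizontal with |ZF| = 57.3 and F on the +x side, so F = (57.300, 0.0000). A1 meets ZF tangentially, so NF is at right angles to ZF, so N = F + (0, 13.8) = (57.300, 13.800). Since NB ⟂ BK (tangency), |NK| = √(13.8² + 21.6²) = 25.632 regardless of where B sits on A1. So K lies on both circle(Z, 69.03) and circle(N, 25.632); the above-ZF intersection is K = (56.665, 39.424). B is the foot of the tangent from K: B = (68.741, 21.516).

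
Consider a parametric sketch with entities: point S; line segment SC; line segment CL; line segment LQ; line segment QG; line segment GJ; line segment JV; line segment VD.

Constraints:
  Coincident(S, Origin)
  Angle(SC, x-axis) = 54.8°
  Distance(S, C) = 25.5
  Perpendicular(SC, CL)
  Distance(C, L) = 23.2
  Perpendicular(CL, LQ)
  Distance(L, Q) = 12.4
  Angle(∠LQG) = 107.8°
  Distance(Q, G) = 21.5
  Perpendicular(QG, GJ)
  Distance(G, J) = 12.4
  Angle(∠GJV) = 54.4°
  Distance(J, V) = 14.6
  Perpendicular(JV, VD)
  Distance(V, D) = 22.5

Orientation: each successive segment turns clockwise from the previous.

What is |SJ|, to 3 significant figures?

18.4

S is at the origin; SC runs at 54.8° with length 25.5, so C = (14.7, 20.8). SC ⟂ CL, so CL runs at -35.2°; with |CL| = 23.2, L = (33.7, 7.46). The perpendicularity gives LQ at right angles to CL, so LQ runs at -125°; with |LQ| = 12.4, Q = (26.5, -2.67). ∠LQG = 107.8° gives QG at 163° from the x-axis; with |QG| = 21.5, G = (5.99, 3.76). The perpendicularity gives GJ at right angles to QG, so GJ runs at 72.6°; with |GJ| = 12.4, J = (9.70, 15.6). Then |SJ| = |J − S| = 18.4.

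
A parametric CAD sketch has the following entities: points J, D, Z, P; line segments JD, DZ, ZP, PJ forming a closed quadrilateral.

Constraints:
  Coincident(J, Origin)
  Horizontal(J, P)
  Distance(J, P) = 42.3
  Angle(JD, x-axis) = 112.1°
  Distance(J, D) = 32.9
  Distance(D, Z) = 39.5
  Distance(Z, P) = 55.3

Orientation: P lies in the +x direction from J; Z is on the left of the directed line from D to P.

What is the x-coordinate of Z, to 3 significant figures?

21.3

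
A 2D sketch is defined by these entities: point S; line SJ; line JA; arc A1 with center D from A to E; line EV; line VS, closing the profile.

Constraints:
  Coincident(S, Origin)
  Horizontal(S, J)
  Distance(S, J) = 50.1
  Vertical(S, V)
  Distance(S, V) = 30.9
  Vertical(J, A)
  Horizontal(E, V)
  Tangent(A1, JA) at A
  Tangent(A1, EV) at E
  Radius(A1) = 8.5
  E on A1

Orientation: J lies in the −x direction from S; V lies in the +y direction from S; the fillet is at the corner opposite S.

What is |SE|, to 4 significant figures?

51.82

The virtual corner opposite S is at (-50.10, 30.90). Tangency of A1 to JA means the radius DA is perpendicular to JA and tangency of A1 to EV means the radius DE is perpendicular to EV, with radius 8.5, so the center D sits 8.5 in from both sides at D = (-41.60, 22.40). That places the tangent points at A = (-50.10, 22.40) on JA and E = (-41.60, 30.90) on EV. Then |SE| = |E − S| = 51.82.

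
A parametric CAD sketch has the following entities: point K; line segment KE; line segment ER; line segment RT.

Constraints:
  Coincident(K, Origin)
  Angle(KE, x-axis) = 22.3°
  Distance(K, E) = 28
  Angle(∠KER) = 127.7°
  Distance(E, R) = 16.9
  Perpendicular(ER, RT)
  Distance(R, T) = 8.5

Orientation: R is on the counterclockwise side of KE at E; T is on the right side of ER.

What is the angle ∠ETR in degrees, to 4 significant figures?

63.30°

K is at the origin; KE runs at 22.3° with length 28.0, so E = 28.0·(cos 22.3°, sin 22.3°) = (25.91, 10.62). ∠KER = 127.7°, so ER runs at 22.3° + (180° − 127.7°) = 74.60° from the x-axis; with |ER| = 16.9, R = E + 16.9·(cos 74.60°, sin 74.60°) = (30.39, 26.92). ER ⟂ RT; with |RT| = 8.5 on the right of ER, T = R + 8.5·(0.9641, -0.2656) = (38.59, 24.66). Then cos ∠ETR = TE·TR / (|TE||TR|), giving 63.30°.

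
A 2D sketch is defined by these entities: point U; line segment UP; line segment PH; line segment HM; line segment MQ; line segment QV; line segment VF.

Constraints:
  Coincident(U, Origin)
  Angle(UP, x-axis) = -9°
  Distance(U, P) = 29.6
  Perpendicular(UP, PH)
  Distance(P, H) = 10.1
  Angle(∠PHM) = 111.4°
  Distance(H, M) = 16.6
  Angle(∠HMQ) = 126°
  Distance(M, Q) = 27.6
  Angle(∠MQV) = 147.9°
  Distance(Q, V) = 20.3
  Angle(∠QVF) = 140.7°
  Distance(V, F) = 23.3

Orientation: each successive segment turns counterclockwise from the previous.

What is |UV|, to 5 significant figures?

24.647

∠HMQ = 126.0° gives MQ at -156.40° from the x-axis; with |MQ| = 27.6, Q = (-8.7938, 2.6957). ∠MQV = 147.9° gives QV at -124.30° from the x-axis; with |QV| = 20.3, V = (-20.233, -14.074). Then |UV| = |V − U| = 24.647.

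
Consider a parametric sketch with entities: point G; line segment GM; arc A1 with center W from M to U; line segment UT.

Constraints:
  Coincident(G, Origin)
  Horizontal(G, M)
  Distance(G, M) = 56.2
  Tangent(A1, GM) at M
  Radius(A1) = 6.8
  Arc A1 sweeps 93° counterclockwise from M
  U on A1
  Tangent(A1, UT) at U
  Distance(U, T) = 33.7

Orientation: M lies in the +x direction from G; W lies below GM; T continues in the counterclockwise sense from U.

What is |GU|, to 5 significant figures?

49.925

G is at the origin; GM is horizontal with |GM| = 56.2 and M on the +x side, so M = (56.200, 0.0000). Tangency of A1 to GM means the radius WM is perpendicular to GM, so W = M + (0, -6.8) = (56.200, -6.8000). On A1, M sits at bearing 90° from W; a 93° counterclockwise sweep puts U at bearing 183°, so U = W + 6.8·(cos 183°, sin 183°) = (49.409, -7.1559). Then |GU| = |U − G| = 49.925.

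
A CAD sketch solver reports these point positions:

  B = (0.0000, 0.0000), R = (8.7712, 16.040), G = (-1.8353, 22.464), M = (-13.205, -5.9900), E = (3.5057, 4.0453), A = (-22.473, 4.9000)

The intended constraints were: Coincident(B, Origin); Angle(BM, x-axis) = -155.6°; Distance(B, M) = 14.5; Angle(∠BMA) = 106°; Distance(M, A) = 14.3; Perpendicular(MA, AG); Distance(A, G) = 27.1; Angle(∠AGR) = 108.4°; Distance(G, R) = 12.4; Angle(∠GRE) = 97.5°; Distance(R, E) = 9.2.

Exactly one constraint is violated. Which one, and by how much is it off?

Distance(R, E) = 9.2 — off by 3.90.

B = (0.00, 0.00) ✓; BM at -155.6° ✓; |BM| = 14.50 ✓; ∠BMA = 106.0° ✓; |MA| = 14.30 ✓; ∠(MA, AG) = 90.00° ✓; |AG| = 27.10 ✓; ∠AGR = 108.4° ✓; |GR| = 12.40 ✓; ∠GRE = 97.50° ✓; |RE| = 13.10 ✗.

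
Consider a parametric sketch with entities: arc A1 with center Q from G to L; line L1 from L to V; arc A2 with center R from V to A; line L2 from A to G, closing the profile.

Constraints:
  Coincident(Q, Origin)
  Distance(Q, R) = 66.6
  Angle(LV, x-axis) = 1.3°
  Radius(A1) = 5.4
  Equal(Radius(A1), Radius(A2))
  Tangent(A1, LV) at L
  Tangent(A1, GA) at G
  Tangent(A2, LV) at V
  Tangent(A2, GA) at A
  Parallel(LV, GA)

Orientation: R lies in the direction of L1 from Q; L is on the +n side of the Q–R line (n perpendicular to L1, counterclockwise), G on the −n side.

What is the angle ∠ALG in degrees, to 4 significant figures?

80.79°

The slot axis is L1's direction at 1.3°, so u = (cos 1.3°, sin 1.3°) = (0.9997, 0.02269) and n = (−sin 1.3°, cos 1.3°) = (-0.02269, 0.9997). Q is at the origin and R lies 66.6 along u from Q, so R = 66.6·u = (66.58, 1.511). Tangency of A1 to both parallel lines with radius 5.4 puts L and G at Q ± 5.4·n: L = (-0.1225, 5.399), G = (0.1225, -5.399). Equal radii place V and A the same way about R: V = R + 5.4·n = (66.46, 6.910), A = R − 5.4·n = (66.71, -3.888). Then cos ∠ALG = LA·LG / (|LA||LG|), giving 80.79°.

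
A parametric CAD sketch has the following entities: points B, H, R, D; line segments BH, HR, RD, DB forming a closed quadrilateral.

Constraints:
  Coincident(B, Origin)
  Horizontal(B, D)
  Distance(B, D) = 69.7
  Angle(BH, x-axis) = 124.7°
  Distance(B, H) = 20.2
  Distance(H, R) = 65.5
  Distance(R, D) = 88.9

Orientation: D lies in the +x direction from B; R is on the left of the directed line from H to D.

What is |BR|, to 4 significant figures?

76.62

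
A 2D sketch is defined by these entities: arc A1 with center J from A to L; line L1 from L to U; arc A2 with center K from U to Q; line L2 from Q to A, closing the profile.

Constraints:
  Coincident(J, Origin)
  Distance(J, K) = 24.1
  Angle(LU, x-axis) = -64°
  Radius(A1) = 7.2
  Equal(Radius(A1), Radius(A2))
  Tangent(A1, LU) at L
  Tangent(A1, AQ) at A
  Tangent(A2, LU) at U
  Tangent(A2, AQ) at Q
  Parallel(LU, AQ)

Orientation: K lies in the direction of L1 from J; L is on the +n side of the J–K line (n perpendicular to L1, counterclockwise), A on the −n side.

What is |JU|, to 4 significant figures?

25.15

Tangency of A1 to both parallel lines with radius 7.2 puts L and A at J ± 7.2·n: L = (6.471, 3.156), A = (-6.471, -3.156). Equal radii place U and Q the same way about K: U = K + 7.2·n = (17.04, -18.50), Q = K − 7.2·n = (4.093, -24.82). Then |JU| = |U − J| = 25.15.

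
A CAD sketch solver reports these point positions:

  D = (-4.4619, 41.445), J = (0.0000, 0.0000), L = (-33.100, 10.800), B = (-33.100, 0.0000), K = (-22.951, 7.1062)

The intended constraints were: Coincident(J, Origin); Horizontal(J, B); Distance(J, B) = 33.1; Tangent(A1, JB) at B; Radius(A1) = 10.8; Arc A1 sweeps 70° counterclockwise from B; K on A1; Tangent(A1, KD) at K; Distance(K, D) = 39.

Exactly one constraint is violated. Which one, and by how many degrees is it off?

Tangent(A1, KD) at K — off by 8.30°.

J = (0.00, 0.00) ✓; J.y = 0.00, B.y = 0.00 ✓; |JB| = 33.10 ✓; ∠(LB, BJ) = 90.00° ✓; |LB| = 10.80 ✓; bearing(L→K) − bearing(L→B) = 70.00° ✓; |LK| = 10.80 ✓; ∠(LK, KD) = 98.30° ✗; |KD| = 39.00 ✓.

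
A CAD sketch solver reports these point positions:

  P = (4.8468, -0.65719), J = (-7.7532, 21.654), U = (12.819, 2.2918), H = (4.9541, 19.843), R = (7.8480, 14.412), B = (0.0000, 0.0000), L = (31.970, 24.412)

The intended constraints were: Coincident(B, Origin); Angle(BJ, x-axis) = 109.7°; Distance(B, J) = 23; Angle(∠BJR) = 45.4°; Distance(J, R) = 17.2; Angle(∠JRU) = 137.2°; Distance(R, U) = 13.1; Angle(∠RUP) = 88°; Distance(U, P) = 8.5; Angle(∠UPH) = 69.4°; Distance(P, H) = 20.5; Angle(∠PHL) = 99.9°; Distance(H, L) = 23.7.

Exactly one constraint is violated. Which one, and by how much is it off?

Distance(H, L) = 23.7 — off by 3.70.

B = (0.00, 0.00) ✓; BJ at 109.7° ✓; |BJ| = 23.00 ✓; ∠BJR = 45.40° ✓; |JR| = 17.20 ✓; ∠JRU = 137.2° ✓; |RU| = 13.10 ✓; ∠RUP = 88.00° ✓; |UP| = 8.500 ✓; ∠UPH = 69.40° ✓; |PH| = 20.50 ✓; ∠PHL = 99.90° ✓; |HL| = 27.40 ✗.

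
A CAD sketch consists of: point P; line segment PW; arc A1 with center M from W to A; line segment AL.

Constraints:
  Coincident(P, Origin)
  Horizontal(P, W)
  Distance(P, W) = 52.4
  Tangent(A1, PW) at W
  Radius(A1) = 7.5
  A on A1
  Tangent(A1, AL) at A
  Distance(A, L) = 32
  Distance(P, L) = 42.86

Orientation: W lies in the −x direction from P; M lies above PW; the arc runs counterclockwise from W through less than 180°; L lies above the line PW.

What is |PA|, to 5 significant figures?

46.112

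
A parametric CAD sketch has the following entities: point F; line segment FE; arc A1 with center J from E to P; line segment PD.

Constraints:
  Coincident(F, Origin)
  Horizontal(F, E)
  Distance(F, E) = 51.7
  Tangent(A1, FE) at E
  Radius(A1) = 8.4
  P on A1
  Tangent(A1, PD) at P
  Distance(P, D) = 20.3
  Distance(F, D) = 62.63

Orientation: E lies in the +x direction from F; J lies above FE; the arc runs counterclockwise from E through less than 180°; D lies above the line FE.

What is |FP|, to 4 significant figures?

60.75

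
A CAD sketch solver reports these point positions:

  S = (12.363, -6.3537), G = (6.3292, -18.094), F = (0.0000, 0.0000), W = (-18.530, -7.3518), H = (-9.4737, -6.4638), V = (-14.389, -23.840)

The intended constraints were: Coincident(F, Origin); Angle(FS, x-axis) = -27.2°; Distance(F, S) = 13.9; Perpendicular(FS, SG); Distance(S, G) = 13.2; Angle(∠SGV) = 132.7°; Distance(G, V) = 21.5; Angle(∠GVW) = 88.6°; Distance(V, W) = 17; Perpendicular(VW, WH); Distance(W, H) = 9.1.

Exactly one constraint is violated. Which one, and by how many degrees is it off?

Perpendicular(VW, WH) — off by 8.50°.

F = (0.00, 0.00) ✓; FS at -27.20° ✓; |FS| = 13.90 ✓; ∠(FS, SG) = 90.00° ✓; |SG| = 13.20 ✓; ∠SGV = 132.7° ✓; |GV| = 21.50 ✓; ∠GVW = 88.60° ✓; |VW| = 17.00 ✓; ∠(VW, WH) = 98.50° ✗; |WH| = 9.100 ✓.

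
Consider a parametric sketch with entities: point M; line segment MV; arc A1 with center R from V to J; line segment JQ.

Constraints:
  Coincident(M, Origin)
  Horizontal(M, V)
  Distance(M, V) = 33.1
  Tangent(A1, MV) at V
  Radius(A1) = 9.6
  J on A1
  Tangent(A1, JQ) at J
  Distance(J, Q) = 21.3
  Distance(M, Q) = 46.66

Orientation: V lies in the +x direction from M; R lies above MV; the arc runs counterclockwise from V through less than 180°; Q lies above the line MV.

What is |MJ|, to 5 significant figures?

43.986

M is at the origin; M and V share the same y with |MV| = 33.1 and V on the +x side, so V = (33.100, 0.0000). A1 meets MV tangentially, so RV is at right angles to MV, so R = V + (0, 9.6) = (33.100, 9.6000). Since RJ ⟂ JQ (tangency), |RQ| = √(9.6² + 21.3²) = 23.363 regardless of where J sits on A1. So Q lies on both circle(M, 46.66) and circle(R, 23.363); the above-MV intersection is Q = (33.024, 32.963). J is the foot of the tangent from Q: J = (41.839, 13.573).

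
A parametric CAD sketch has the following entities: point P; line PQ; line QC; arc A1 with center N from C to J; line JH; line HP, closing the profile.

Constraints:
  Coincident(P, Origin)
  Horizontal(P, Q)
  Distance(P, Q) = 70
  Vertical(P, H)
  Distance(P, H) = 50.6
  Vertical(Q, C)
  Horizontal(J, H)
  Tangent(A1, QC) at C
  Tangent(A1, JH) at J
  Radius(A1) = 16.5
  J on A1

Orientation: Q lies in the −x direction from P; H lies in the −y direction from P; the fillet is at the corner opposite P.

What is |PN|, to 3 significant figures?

63.4

P and H share the same x with |PH| = 50.6 and H on the −y side, so H = (0.00, -50.6). The virtual corner opposite P is at (-70.0, -50.6). Since A1 is tangent to QC there, NC ⟂ QC and A1 meets JH tangentially, so NJ is at right angles to JH, with radius 16.5, so the center N sits 16.5 in from both sides at N = (-53.5, -34.1). Then |PN| = |N − P| = 63.4.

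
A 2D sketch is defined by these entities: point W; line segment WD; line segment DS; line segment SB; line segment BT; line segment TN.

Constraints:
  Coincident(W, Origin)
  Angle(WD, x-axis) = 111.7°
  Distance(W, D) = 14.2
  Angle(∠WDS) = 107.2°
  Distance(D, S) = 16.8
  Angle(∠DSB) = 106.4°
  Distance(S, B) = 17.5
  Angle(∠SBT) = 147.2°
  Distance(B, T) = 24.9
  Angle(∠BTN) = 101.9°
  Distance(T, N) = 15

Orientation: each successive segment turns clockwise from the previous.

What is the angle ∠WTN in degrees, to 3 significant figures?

50.6°

W is at the origin; WD runs at 111.7° with length 14.2, so D = (-5.25, 13.2). ∠WDS = 107.2° gives DS at 38.9° from the x-axis; with |DS| = 16.8, S = (7.82, 23.7). ∠DSB = 106.4° gives SB at -34.7° from the x-axis; with |SB| = 17.5, B = (22.2, 13.8). ∠SBT = 147.2° gives BT at -67.5° from the x-axis; with |BT| = 24.9, T = (31.7, -9.22). ∠BTN = 101.9° gives TN at -146° from the x-axis; with |TN| = 15.0, N = (19.4, -17.7). Then cos ∠WTN = TW·TN / (|TW||TN|), giving 50.6°.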